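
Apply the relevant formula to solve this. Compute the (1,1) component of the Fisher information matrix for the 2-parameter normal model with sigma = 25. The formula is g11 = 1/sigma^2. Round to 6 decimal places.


For the 2-parameter normal family, the Fisher metric has:
  g11 = 1/sigma^2, g22 = 2/sigma^2.
sigma = 25, sigma^2 = 625.
g11 = 0.001600

0.001600


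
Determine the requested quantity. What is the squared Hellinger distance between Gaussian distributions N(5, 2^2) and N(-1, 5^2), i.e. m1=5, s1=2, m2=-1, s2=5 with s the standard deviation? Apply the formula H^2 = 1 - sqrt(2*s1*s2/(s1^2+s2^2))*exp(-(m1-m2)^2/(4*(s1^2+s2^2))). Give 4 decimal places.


Squared Hellinger distance for Gaussians:
H^2 = 1 - sqrt(2*s1*s2/(s1^2+s2^2)) * exp(-(m1-m2)^2/(4*(s1^2+s2^2))).
s1^2 = 4, s2^2 = 25, s1^2+s2^2 = 29.
sqrt(2*2*5/(29)) = 0.830455.
(m1-m2)^2 = (6)^2 = 36.
exp(-36/(4*29)) = exp(-0.310345) = 0.733194.
H^2 = 1 - 0.830455*0.733194 = 0.3911

0.3911


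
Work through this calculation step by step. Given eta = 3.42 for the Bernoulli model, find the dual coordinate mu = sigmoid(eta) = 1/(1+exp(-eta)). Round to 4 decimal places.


Dual coordinate (expectation parameter) for Bernoulli:
mu = 1/(1+exp(-eta)).
eta = 3.42.
exp(-eta) = exp(-3.42) = 0.032712.
mu = 1/(1+0.032712) = 0.9683

0.9683


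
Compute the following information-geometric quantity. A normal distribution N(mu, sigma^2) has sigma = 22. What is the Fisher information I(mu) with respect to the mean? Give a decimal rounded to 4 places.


The Fisher information for the mean of a normal distribution is I(mu) = 1/sigma^2.
sigma = 22, so sigma^2 = 484.
I(mu) = 1/484 = 0.0021

0.0021


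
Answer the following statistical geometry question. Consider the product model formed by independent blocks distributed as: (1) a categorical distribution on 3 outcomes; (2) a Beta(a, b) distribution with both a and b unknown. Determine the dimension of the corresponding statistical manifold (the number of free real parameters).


The dimension of a statistical manifold equals the number of free
(independent) real parameters of the model. For a product of independent
blocks the parameter counts add.
- categorical on 3 outcomes (probabilities sum to 1): 3-1 = 2.
- Beta (a, b): 2.
Total = 2 + 2 = 4.
Dimension = 4

4


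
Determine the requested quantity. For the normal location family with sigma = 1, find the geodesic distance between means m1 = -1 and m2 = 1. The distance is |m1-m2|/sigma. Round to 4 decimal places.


On the fixed-variance normal subfamily, geodesic distance = |m1-m2|/sigma.
|-1 - 1| = 2.
sigma = 1.
d = 2/1 = 2.0000

2.0000


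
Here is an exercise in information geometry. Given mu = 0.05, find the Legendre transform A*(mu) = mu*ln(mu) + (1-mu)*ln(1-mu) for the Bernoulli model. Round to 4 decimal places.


Legendre transform for Bernoulli:
A*(mu) = mu*log(mu) + (1-mu)*log(1-mu).
mu = 0.05, 1-mu = 0.95.
mu*log(mu) = 0.05*log(0.05) = -0.149787.
(1-mu)*log(1-mu) = 0.95*log(0.95) = -0.048729.
A* = -0.149787 + -0.048729 = -0.1985

-0.1985


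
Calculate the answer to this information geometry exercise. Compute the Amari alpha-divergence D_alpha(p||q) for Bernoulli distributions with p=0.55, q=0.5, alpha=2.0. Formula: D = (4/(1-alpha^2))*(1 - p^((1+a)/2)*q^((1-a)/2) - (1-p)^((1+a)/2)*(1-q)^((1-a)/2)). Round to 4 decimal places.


Amari alpha-divergence:
D = (4/(1-alpha^2))*(1 - p^((1+a)/2)*q^((1-a)/2) - (1-p)^((1+a)/2)*(1-q)^((1-a)/2)).
alpha = 2.0, p = 0.55, q = 0.5.
e1 = (1+alpha)/2 = 1.5, e2 = (1-alpha)/2 = -0.5.
t1 = p^e1 * q^e2 = 0.55^1.5 * 0.5^-0.5 = 0.576845.
t2 = (1-p)^e1 * (1-q)^e2 = 0.45^1.5 * 0.5^-0.5 = 0.426907.
4/(1-alpha^2) = -1.333333.
D = -1.333333*(1 - 0.576845 - 0.426907) = 0.0050

0.0050


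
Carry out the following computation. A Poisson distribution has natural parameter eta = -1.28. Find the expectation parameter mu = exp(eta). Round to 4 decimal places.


Expectation parameter for Poisson exponential family:
mu = exp(eta).
eta = -1.28.
mu = exp(-1.28) = 0.2780

0.2780


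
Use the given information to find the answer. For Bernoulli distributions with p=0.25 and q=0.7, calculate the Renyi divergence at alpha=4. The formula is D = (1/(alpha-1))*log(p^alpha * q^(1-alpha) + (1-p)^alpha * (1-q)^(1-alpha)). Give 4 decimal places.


Renyi divergence of order alpha between Bernoulli distributions:
D = (1/(alpha-1))*log(p^alpha * q^(1-alpha) + (1-p)^alpha * (1-q)^(1-alpha)).
alpha = 4, p = 0.25, q = 0.7.
p^alpha * q^(1-alpha) = 0.25^4 * 0.7^-3 = 0.011388.
(1-p)^alpha * (1-q)^(1-alpha) = 0.75^4 * 0.3^-3 = 11.71875.
sum = 0.011388 + 11.71875 = 11.730138.
D = (1/3)*log(11.730138) = 0.8207

0.8207


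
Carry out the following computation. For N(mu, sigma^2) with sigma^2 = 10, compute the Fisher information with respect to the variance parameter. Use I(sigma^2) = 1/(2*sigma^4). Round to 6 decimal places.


Fisher information for variance: I(sigma^2) = 1/(2*sigma^4).
sigma^2 = 10, so sigma^4 = 100.
I = 1/(2*100) = 1/200 = 0.005000

0.005000


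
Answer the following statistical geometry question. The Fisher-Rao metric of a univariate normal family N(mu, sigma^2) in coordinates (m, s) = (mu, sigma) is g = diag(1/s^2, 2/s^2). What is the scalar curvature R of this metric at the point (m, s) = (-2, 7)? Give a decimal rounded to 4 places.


The metric has the form g = (A dm^2 + B ds^2)/s^2 with A = 1, B = 2.
Substitute u = sqrt(A/B)*m: g = B*(du^2 + ds^2)/s^2, i.e. B times the
Poincare upper half-plane metric, which has constant Gaussian curvature -1.
Scaling a 2D metric by a constant c divides the Gaussian curvature by c,
so K = -1/B = -1/(2) = -0.5000 everywhere (the point (m, s) = (-2, 7) is irrelevant:
the curvature is constant).
Scalar curvature in dimension 2: R = 2K = -2/(2) = -1.0000.

-1.0000


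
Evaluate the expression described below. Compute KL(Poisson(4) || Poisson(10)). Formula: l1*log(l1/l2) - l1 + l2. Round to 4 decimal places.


KL divergence for Poisson:
KL = l1*log(l1/l2) - l1 + l2.
l1 = 4, l2 = 10.
log(4/10) = -0.916291.
l1*log(l1/l2) = 4 * -0.916291 = -3.665163.
KL = -3.665163 - 4 + 10 = 2.3348

2.3348


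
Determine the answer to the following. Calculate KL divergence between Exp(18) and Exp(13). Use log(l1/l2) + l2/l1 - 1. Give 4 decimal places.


KL divergence for exponential family:
KL = log(l1/l2) + l2/l1 - 1.
log(18/13) = 0.325422.
13/18 = 0.722222.
KL = 0.325422 + 0.722222 - 1 = 0.0476

0.0476


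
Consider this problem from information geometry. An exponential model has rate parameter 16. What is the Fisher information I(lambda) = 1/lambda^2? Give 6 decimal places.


Fisher information for exponential: I(lambda) = 1/lambda^2.
lambda = 16, lambda^2 = 256.
I = 1/256 = 0.003906

0.003906


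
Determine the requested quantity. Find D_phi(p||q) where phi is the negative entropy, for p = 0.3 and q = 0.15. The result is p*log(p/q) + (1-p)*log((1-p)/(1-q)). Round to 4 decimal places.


Bregman divergence with negative entropy generator:
D = p*log(p/q) + (1-p)*log((1-p)/(1-q)).
p = 0.3, q = 0.15.
p*log(p/q) = 0.3*log(0.3/0.15) = 0.207944.
(1-p)*log((1-p)/(1-q)) = 0.7*log(0.7/0.85) = -0.135909.
D = 0.207944 + -0.135909 = 0.0720

0.0720


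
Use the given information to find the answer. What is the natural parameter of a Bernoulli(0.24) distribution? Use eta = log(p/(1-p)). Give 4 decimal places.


Natural parameter for Bernoulli: eta = log(p/(1-p)).
p = 0.24, 1-p = 0.76.
p/(1-p) = 0.315789.
eta = log(0.315789) = -1.1527

-1.1527


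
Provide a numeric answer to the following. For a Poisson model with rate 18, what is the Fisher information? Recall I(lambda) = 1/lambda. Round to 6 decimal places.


Fisher information for Poisson: I(lambda) = 1/lambda.
lambda = 18.
I(lambda) = 1/18 = 0.055556

0.055556


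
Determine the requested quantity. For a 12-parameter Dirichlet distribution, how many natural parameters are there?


Exponential family dimension calculation:
Dirichlet with 12 components has 12 natural parameters.

12


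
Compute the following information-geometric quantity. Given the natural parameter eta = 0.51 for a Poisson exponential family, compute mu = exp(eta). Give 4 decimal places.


Expectation parameter for Poisson exponential family:
mu = exp(eta).
eta = 0.51.
mu = exp(0.51) = 1.6653

1.6653


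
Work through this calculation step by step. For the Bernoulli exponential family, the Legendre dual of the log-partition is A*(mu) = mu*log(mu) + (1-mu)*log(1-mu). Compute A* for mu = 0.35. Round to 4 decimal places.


Legendre transform for Bernoulli:
A*(mu) = mu*log(mu) + (1-mu)*log(1-mu).
mu = 0.35, 1-mu = 0.65.
mu*log(mu) = 0.35*log(0.35) = -0.367438.
(1-mu)*log(1-mu) = 0.65*log(0.65) = -0.280009.
A* = -0.367438 + -0.280009 = -0.6474

-0.6474


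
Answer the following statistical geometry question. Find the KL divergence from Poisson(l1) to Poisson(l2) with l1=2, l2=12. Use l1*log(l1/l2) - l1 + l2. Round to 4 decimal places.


KL divergence for Poisson:
KL = l1*log(l1/l2) - l1 + l2.
l1 = 2, l2 = 12.
log(2/12) = -1.791759.
l1*log(l1/l2) = 2 * -1.791759 = -3.583519.
KL = -3.583519 - 2 + 12 = 6.4165

6.4165


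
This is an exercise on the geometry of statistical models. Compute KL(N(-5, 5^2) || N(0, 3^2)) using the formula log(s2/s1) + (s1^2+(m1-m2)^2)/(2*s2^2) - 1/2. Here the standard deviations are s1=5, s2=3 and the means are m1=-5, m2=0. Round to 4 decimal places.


KL divergence between normal distributions:
KL = log(s2/s1) + (s1^2 + (m1-m2)^2)/(2*s2^2) - 1/2.
log(3/5) = -0.510826.
(5^2 + (-5-0)^2)/(2*3^2) = (25 + 25)/18 = 2.777778.
KL = -0.510826 + 2.777778 - 0.5 = 1.7670

1.7670


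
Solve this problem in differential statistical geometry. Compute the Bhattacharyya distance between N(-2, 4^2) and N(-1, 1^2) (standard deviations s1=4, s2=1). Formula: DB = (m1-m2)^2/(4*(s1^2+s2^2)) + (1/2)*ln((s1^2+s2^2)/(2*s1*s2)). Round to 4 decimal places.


Bhattacharyya distance between two Gaussians:
DB = (m1-m2)^2/(4*(s1^2+s2^2)) + (1/2)*ln((s1^2+s2^2)/(2*s1*s2)).
(m1-m2)^2 = (-1)^2 = 1.
s1^2+s2^2 = 16 + 1 = 17.
term1 = 1/68 = 0.014706.
term2 = 0.5*ln(17/8.0) = 0.376886.
DB = 0.014706 + 0.376886 = 0.3916

0.3916


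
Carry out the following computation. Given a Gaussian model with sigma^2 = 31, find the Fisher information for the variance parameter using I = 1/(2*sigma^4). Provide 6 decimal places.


Fisher information for variance: I(sigma^2) = 1/(2*sigma^4).
sigma^2 = 31, so sigma^4 = 961.
I = 1/(2*961) = 1/1922 = 0.000520

0.000520


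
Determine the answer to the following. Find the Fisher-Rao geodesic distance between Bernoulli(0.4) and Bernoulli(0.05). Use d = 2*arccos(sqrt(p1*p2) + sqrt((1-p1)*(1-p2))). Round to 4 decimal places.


Geodesic distance on Bernoulli manifold:
d(p1,p2) = 2*arccos(sqrt(p1*p2) + sqrt((1-p1)*(1-p2))).
sqrt(p1*p2) = sqrt(0.4*0.05) = 0.141421.
sqrt((1-p1)*(1-p2)) = sqrt(0.6*0.95) = 0.754983.
arg = 0.141421 + 0.754983 = 0.896405.
d = 2*arccos(0.896405) = 0.9184

0.9184


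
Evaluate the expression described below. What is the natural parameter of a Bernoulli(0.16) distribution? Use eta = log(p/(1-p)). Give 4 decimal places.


Natural parameter for Bernoulli: eta = log(p/(1-p)).
p = 0.16, 1-p = 0.84.
p/(1-p) = 0.190476.
eta = log(0.190476) = -1.6582

-1.6582


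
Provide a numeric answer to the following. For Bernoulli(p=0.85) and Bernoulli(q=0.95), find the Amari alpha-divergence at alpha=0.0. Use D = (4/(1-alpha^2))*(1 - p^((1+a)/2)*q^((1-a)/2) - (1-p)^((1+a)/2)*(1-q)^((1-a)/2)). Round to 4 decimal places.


Amari alpha-divergence:
D = (4/(1-alpha^2))*(1 - p^((1+a)/2)*q^((1-a)/2) - (1-p)^((1+a)/2)*(1-q)^((1-a)/2)).
alpha = 0.0, p = 0.85, q = 0.95.
e1 = (1+alpha)/2 = 0.5, e2 = (1-alpha)/2 = 0.5.
t1 = p^e1 * q^e2 = 0.85^0.5 * 0.95^0.5 = 0.89861.
t2 = (1-p)^e1 * (1-q)^e2 = 0.15^0.5 * 0.05^0.5 = 0.086603.
4/(1-alpha^2) = 4.0.
D = 4.0*(1 - 0.89861 - 0.086603) = 0.0591

0.0591


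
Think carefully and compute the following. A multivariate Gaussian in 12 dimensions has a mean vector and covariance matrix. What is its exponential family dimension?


Exponential family dimension calculation:
For 12-dim MVN: mean has 12 params, covariance has 12*13/2 = 78 unique entries.
Total dim = 12 + 78 = 90.

90


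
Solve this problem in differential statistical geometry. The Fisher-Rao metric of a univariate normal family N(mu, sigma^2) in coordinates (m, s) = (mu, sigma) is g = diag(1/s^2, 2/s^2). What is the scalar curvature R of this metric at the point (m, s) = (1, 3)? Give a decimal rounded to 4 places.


The metric has the form g = (A dm^2 + B ds^2)/s^2 with A = 1, B = 2.
Substitute u = sqrt(A/B)*m: g = B*(du^2 + ds^2)/s^2, i.e. B times the
Poincare upper half-plane metric, which has constant Gaussian curvature -1.
Scaling a 2D metric by a constant c divides the Gaussian curvature by c,
so K = -1/B = -1/(2) = -0.5000 everywhere (the point (m, s) = (1, 3) is irrelevant:
the curvature is constant).
Scalar curvature in dimension 2: R = 2K = -2/(2) = -1.0000.

-1.0000


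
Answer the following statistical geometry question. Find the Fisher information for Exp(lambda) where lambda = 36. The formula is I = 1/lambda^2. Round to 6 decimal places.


Fisher information for exponential: I(lambda) = 1/lambda^2.
lambda = 36, lambda^2 = 1296.
I = 1/1296 = 0.000772

0.000772


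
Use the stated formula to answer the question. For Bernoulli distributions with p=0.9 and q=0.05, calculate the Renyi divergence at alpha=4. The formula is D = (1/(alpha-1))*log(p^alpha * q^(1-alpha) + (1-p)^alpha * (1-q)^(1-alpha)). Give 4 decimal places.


Renyi divergence of order alpha between Bernoulli distributions:
D = (1/(alpha-1))*log(p^alpha * q^(1-alpha) + (1-p)^alpha * (1-q)^(1-alpha)).
alpha = 4, p = 0.9, q = 0.05.
p^alpha * q^(1-alpha) = 0.9^4 * 0.05^-3 = 5248.8.
(1-p)^alpha * (1-q)^(1-alpha) = 0.1^4 * 0.95^-3 = 0.000117.
sum = 5248.8 + 0.000117 = 5248.800117.
D = (1/3)*log(5248.800117) = 2.8553

2.8553


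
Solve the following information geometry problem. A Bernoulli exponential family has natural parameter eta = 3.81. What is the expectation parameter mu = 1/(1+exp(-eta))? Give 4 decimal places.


Dual coordinate (expectation parameter) for Bernoulli:
mu = 1/(1+exp(-eta)).
eta = 3.81.
exp(-eta) = exp(-3.81) = 0.022148.
mu = 1/(1+0.022148) = 0.9783

0.9783


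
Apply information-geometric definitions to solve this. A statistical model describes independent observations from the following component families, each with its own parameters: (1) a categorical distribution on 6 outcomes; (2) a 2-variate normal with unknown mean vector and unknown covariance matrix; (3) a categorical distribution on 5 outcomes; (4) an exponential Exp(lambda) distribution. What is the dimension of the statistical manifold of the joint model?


The dimension of a statistical manifold equals the number of free
(independent) real parameters of the model. For a product of independent
blocks the parameter counts add.
- categorical on 6 outcomes (probabilities sum to 1): 6-1 = 5.
- 2-variate normal: 2 (mean) + 2*3/2 = 3 (symmetric covariance) = 5.
- categorical on 5 outcomes (probabilities sum to 1): 5-1 = 4.
- exponential (lambda): 1.
Total = 5 + 5 + 4 + 1 = 15.
Dimension = 15

15


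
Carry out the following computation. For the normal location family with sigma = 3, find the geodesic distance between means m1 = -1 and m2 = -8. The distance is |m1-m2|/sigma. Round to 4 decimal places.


On the fixed-variance normal subfamily, geodesic distance = |m1-m2|/sigma.
|-1 - -8| = 7.
sigma = 3.
d = 7/3 = 2.3333

2.3333


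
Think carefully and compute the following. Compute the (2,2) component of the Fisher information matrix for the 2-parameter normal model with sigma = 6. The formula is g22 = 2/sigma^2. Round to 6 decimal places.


For the 2-parameter normal family, the Fisher metric has:
  g11 = 1/sigma^2, g22 = 2/sigma^2.
sigma = 6, sigma^2 = 36.
g22 = 0.055556

0.055556


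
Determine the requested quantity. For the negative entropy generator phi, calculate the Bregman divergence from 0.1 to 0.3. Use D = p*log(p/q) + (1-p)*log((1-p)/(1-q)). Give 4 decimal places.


Bregman divergence with negative entropy generator:
D = p*log(p/q) + (1-p)*log((1-p)/(1-q)).
p = 0.1, q = 0.3.
p*log(p/q) = 0.1*log(0.1/0.3) = -0.109861.
(1-p)*log((1-p)/(1-q)) = 0.9*log(0.9/0.7) = 0.226183.
D = -0.109861 + 0.226183 = 0.1163

0.1163


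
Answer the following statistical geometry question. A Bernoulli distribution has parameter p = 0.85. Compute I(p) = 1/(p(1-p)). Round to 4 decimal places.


For Bernoulli(p), Fisher information is I(p) = 1/(p*(1-p)).
p = 0.85, 1-p = 0.15.
p*(1-p) = 0.1275.
I(p) = 1/0.1275 = 7.8431

7.8431


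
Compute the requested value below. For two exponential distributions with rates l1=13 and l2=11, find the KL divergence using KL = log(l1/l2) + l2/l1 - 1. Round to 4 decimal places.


KL divergence for exponential family:
KL = log(l1/l2) + l2/l1 - 1.
log(13/11) = 0.167054.
11/13 = 0.846154.
KL = 0.167054 + 0.846154 - 1 = 0.0132

0.0132


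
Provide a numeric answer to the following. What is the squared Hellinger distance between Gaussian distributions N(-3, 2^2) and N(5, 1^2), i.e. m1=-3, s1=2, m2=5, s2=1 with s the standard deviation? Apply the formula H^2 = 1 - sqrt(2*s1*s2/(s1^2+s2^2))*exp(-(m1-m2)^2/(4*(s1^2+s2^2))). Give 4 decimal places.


Squared Hellinger distance for Gaussians:
H^2 = 1 - sqrt(2*s1*s2/(s1^2+s2^2)) * exp(-(m1-m2)^2/(4*(s1^2+s2^2))).
s1^2 = 4, s2^2 = 1, s1^2+s2^2 = 5.
sqrt(2*2*1/(5)) = 0.894427.
(m1-m2)^2 = (-8)^2 = 64.
exp(-64/(4*5)) = exp(-3.2) = 0.040762.
H^2 = 1 - 0.894427*0.040762 = 0.9635

0.9635


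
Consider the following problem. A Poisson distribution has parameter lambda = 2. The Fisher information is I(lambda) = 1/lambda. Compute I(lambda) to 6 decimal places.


Fisher information for Poisson: I(lambda) = 1/lambda.
lambda = 2.
I(lambda) = 1/2 = 0.500000

0.500000


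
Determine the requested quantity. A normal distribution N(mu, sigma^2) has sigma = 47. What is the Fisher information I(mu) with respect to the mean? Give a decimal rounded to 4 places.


The Fisher information for the mean of a normal distribution is I(mu) = 1/sigma^2.
sigma = 47, so sigma^2 = 2209.
I(mu) = 1/2209 = 0.0005

0.0005


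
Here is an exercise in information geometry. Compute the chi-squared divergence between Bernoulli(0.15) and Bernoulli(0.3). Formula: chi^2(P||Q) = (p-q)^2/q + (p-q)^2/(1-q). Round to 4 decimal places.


Chi-squared divergence between Bernoulli distributions:
chi^2 = (p-q)^2/q + (p-q)^2/(1-q).
p = 0.15, q = 0.3, p-q = -0.15.
(p-q)^2 = 0.0225.
term1 = 0.0225/0.3 = 0.075.
term2 = 0.0225/0.7 = 0.032143.
chi^2 = 0.075 + 0.032143 = 0.1071

0.1071


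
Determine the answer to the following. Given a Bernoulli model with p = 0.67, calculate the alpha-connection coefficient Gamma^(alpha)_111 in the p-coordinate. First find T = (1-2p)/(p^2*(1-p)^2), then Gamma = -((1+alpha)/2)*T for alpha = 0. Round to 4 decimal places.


Skewness (Amari-Chentsov) tensor: T = (1-2p)/(p^2*(1-p)^2).
p = 0.67, 1-2p = -0.34, p^2 = 0.4489, (1-p)^2 = 0.1089.
T = -0.34/(0.4489 * 0.1089) = -6.955069.
In the p-coordinate, Gamma^(alpha) = Gamma^(0) - (alpha/2)*T with Gamma^(0) = (1/2)*g'(p) = -T/2,
so Gamma^(alpha) = -((1+alpha)/2)*T.
alpha = 0, -(1+alpha)/2 = -0.5.
Gamma = -0.5 * -6.955069 = 3.4775

3.4775


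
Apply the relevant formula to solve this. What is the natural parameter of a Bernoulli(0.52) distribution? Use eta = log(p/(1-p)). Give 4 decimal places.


Natural parameter for Bernoulli: eta = log(p/(1-p)).
p = 0.52, 1-p = 0.48.
p/(1-p) = 1.083333.
eta = log(1.083333) = 0.0800

0.0800


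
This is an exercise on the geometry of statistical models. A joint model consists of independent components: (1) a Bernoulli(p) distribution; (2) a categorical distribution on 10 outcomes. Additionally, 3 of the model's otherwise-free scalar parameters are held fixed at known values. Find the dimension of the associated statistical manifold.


The dimension of a statistical manifold equals the number of free
(independent) real parameters of the model. For a product of independent
blocks the parameter counts add.
- Bernoulli (p): 1.
- categorical on 10 outcomes (probabilities sum to 1): 10-1 = 9.
Total = 1 + 9 = 10.
3 parameter(s) fixed at known values: 10 - 3 = 7.
Dimension = 7

7


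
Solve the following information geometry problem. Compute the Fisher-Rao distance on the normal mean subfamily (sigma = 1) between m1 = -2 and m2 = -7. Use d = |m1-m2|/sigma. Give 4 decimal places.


On the fixed-variance normal subfamily, geodesic distance = |m1-m2|/sigma.
|-2 - -7| = 5.
sigma = 1.
d = 5/1 = 5.0000

5.0000


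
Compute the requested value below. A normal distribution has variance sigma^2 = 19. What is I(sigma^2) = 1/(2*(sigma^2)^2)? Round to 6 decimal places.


Fisher information for variance: I(sigma^2) = 1/(2*sigma^4).
sigma^2 = 19, so sigma^4 = 361.
I = 1/(2*361) = 1/722 = 0.001385

0.001385


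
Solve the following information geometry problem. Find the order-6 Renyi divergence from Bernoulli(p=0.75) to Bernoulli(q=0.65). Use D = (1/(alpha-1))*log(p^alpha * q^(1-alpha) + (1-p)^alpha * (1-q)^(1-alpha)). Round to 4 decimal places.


Renyi divergence of order alpha between Bernoulli distributions:
D = (1/(alpha-1))*log(p^alpha * q^(1-alpha) + (1-p)^alpha * (1-q)^(1-alpha)).
alpha = 6, p = 0.75, q = 0.65.
p^alpha * q^(1-alpha) = 0.75^6 * 0.65^-5 = 1.533913.
(1-p)^alpha * (1-q)^(1-alpha) = 0.25^6 * 0.35^-5 = 0.046484.
sum = 1.533913 + 0.046484 = 1.580397.
D = (1/5)*log(1.580397) = 0.0915

0.0915


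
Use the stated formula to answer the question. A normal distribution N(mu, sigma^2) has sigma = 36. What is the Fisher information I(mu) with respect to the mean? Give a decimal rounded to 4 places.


The Fisher information for the mean of a normal distribution is I(mu) = 1/sigma^2.
sigma = 36, so sigma^2 = 1296.
I(mu) = 1/1296 = 0.0008

0.0008


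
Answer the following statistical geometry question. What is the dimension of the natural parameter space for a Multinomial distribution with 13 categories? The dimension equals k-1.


Exponential family dimension calculation:
For Multinomial with k=13 categories, dim = k-1 = 12.

12


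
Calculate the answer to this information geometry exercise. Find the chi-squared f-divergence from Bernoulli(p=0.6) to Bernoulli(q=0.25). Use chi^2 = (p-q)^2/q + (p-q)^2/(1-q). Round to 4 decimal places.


Chi-squared divergence between Bernoulli distributions:
chi^2 = (p-q)^2/q + (p-q)^2/(1-q).
p = 0.6, q = 0.25, p-q = 0.35.
(p-q)^2 = 0.1225.
term1 = 0.1225/0.25 = 0.49.
term2 = 0.1225/0.75 = 0.163333.
chi^2 = 0.49 + 0.163333 = 0.6533

0.6533


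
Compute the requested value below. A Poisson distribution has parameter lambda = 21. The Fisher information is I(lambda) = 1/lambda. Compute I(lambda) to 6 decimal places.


Fisher information for Poisson: I(lambda) = 1/lambda.
lambda = 21.
I(lambda) = 1/21 = 0.047619

0.047619


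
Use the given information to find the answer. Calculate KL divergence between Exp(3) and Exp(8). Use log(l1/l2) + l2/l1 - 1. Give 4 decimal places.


KL divergence for exponential family:
KL = log(l1/l2) + l2/l1 - 1.
log(3/8) = -0.980829.
8/3 = 2.666667.
KL = -0.980829 + 2.666667 - 1 = 0.6858

0.6858


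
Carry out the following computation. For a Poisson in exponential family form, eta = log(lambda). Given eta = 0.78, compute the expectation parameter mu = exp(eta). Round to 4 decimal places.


Expectation parameter for Poisson exponential family:
mu = exp(eta).
eta = 0.78.
mu = exp(0.78) = 2.1815

2.1815


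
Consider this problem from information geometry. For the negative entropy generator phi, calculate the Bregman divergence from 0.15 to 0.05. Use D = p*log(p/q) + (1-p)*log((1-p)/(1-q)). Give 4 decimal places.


Bregman divergence with negative entropy generator:
D = p*log(p/q) + (1-p)*log((1-p)/(1-q)).
p = 0.15, q = 0.05.
p*log(p/q) = 0.15*log(0.15/0.05) = 0.164792.
(1-p)*log((1-p)/(1-q)) = 0.85*log(0.85/0.95) = -0.094542.
D = 0.164792 + -0.094542 = 0.0703

0.0703


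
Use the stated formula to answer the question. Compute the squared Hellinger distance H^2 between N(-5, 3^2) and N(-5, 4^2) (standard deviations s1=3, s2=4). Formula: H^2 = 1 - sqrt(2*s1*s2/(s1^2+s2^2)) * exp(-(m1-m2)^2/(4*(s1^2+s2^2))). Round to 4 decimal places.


Squared Hellinger distance for Gaussians:
H^2 = 1 - sqrt(2*s1*s2/(s1^2+s2^2)) * exp(-(m1-m2)^2/(4*(s1^2+s2^2))).
s1^2 = 9, s2^2 = 16, s1^2+s2^2 = 25.
sqrt(2*3*4/(25)) = 0.979796.
(m1-m2)^2 = (0)^2 = 0.
exp(-0/(4*25)) = exp(0.0) = 1.0.
H^2 = 1 - 0.979796*1.0 = 0.0202

0.0202


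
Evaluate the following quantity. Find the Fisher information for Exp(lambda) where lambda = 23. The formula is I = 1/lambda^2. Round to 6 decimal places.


Fisher information for exponential: I(lambda) = 1/lambda^2.
lambda = 23, lambda^2 = 529.
I = 1/529 = 0.001890

0.001890


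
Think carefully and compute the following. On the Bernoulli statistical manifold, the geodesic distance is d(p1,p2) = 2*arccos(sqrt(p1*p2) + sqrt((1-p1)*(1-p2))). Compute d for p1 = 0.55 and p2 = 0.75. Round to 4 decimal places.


Geodesic distance on Bernoulli manifold:
d(p1,p2) = 2*arccos(sqrt(p1*p2) + sqrt((1-p1)*(1-p2))).
sqrt(p1*p2) = sqrt(0.55*0.75) = 0.642262.
sqrt((1-p1)*(1-p2)) = sqrt(0.45*0.25) = 0.33541.
arg = 0.642262 + 0.33541 = 0.977672.
d = 2*arccos(0.977672) = 0.4234

0.4234


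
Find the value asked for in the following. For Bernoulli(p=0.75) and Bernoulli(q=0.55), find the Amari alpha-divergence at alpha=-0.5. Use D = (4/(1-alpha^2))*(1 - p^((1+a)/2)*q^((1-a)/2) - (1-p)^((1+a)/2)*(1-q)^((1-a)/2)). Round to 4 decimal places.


Amari alpha-divergence:
D = (4/(1-alpha^2))*(1 - p^((1+a)/2)*q^((1-a)/2) - (1-p)^((1+a)/2)*(1-q)^((1-a)/2)).
alpha = -0.5, p = 0.75, q = 0.55.
e1 = (1+alpha)/2 = 0.25, e2 = (1-alpha)/2 = 0.75.
t1 = p^e1 * q^e2 = 0.75^0.25 * 0.55^0.75 = 0.594343.
t2 = (1-p)^e1 * (1-q)^e2 = 0.25^0.25 * 0.45^0.75 = 0.388503.
4/(1-alpha^2) = 5.333333.
D = 5.333333*(1 - 0.594343 - 0.388503) = 0.0915

0.0915


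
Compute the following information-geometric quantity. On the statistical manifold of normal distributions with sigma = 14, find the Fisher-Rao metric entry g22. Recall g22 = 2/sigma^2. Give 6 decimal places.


For the 2-parameter normal family, the Fisher metric has:
  g11 = 1/sigma^2, g22 = 2/sigma^2.
sigma = 14, sigma^2 = 196.
g22 = 0.010204

0.010204


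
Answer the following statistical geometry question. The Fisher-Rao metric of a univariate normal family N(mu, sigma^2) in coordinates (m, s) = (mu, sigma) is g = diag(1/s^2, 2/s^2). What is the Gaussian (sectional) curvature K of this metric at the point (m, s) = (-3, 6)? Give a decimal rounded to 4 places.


The metric has the form g = (A dm^2 + B ds^2)/s^2 with A = 1, B = 2.
Substitute u = sqrt(A/B)*m: g = B*(du^2 + ds^2)/s^2, i.e. B times the
Poincare upper half-plane metric, which has constant Gaussian curvature -1.
Scaling a 2D metric by a constant c divides the Gaussian curvature by c,
so K = -1/B = -1/(2) = -0.5000 everywhere (the point (m, s) = (-3, 6) is irrelevant:
the curvature is constant).
The requested Gaussian curvature is K = -0.5000.

-0.5000


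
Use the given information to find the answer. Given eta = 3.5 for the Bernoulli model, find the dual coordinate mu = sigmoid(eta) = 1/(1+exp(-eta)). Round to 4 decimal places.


Dual coordinate (expectation parameter) for Bernoulli:
mu = 1/(1+exp(-eta)).
eta = 3.5.
exp(-eta) = exp(-3.5) = 0.030197.
mu = 1/(1+0.030197) = 0.9707

0.9707


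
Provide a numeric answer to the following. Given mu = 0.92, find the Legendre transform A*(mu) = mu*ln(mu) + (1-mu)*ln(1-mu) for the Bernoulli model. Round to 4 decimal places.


Legendre transform for Bernoulli:
A*(mu) = mu*log(mu) + (1-mu)*log(1-mu).
mu = 0.92, 1-mu = 0.08.
mu*log(mu) = 0.92*log(0.92) = -0.076711.
(1-mu)*log(1-mu) = 0.08*log(0.08) = -0.202058.
A* = -0.076711 + -0.202058 = -0.2788

-0.2788


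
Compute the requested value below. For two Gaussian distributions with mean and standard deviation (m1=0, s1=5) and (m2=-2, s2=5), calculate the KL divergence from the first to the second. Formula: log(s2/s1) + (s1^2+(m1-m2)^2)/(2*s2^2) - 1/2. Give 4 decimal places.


KL divergence between normal distributions:
KL = log(s2/s1) + (s1^2 + (m1-m2)^2)/(2*s2^2) - 1/2.
log(5/5) = 0.0.
(5^2 + (0--2)^2)/(2*5^2) = (25 + 4)/50 = 0.58.
KL = 0.0 + 0.58 - 0.5 = 0.0800

0.0800


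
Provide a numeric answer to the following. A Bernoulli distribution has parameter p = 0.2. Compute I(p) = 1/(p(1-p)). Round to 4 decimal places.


For Bernoulli(p), Fisher information is I(p) = 1/(p*(1-p)).
p = 0.2, 1-p = 0.8.
p*(1-p) = 0.16.
I(p) = 1/0.16 = 6.2500

6.2500


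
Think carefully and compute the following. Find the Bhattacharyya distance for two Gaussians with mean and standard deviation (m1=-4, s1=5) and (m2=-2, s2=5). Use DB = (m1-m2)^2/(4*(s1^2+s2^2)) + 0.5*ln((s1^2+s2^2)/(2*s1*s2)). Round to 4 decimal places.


Bhattacharyya distance between two Gaussians:
DB = (m1-m2)^2/(4*(s1^2+s2^2)) + (1/2)*ln((s1^2+s2^2)/(2*s1*s2)).
(m1-m2)^2 = (-2)^2 = 4.
s1^2+s2^2 = 25 + 25 = 50.
term1 = 4/200 = 0.02.
term2 = 0.5*ln(50/50.0) = 0.0.
DB = 0.02 + 0.0 = 0.0200

0.0200


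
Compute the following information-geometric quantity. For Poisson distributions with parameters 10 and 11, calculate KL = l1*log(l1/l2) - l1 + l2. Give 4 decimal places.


KL divergence for Poisson:
KL = l1*log(l1/l2) - l1 + l2.
l1 = 10, l2 = 11.
log(10/11) = -0.09531.
l1*log(l1/l2) = 10 * -0.09531 = -0.953102.
KL = -0.953102 - 10 + 11 = 0.0469

0.0469


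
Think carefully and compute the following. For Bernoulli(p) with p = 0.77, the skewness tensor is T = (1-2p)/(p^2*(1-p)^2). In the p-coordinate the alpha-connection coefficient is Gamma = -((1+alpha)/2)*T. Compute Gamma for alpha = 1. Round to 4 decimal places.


Skewness (Amari-Chentsov) tensor: T = (1-2p)/(p^2*(1-p)^2).
p = 0.77, 1-2p = -0.54, p^2 = 0.5929, (1-p)^2 = 0.0529.
T = -0.54/(0.5929 * 0.0529) = -17.216967.
In the p-coordinate, Gamma^(alpha) = Gamma^(0) - (alpha/2)*T with Gamma^(0) = (1/2)*g'(p) = -T/2,
so Gamma^(alpha) = -((1+alpha)/2)*T.
alpha = 1, -(1+alpha)/2 = -1.0.
Gamma = -1.0 * -17.216967 = 17.2170

17.2170


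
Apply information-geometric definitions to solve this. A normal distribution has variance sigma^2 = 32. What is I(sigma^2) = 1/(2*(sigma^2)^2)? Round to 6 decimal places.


Fisher information for variance: I(sigma^2) = 1/(2*sigma^4).
sigma^2 = 32, so sigma^4 = 1024.
I = 1/(2*1024) = 1/2048 = 0.000488

0.000488


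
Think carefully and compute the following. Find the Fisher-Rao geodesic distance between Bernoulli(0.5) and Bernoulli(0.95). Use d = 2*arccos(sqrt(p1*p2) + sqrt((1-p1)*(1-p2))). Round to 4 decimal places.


Geodesic distance on Bernoulli manifold:
d(p1,p2) = 2*arccos(sqrt(p1*p2) + sqrt((1-p1)*(1-p2))).
sqrt(p1*p2) = sqrt(0.5*0.95) = 0.689202.
sqrt((1-p1)*(1-p2)) = sqrt(0.5*0.05) = 0.158114.
arg = 0.689202 + 0.158114 = 0.847316.
d = 2*arccos(0.847316) = 1.1198

1.1198


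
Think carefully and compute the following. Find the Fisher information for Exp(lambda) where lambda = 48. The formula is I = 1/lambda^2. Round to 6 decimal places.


Fisher information for exponential: I(lambda) = 1/lambda^2.
lambda = 48, lambda^2 = 2304.
I = 1/2304 = 0.000434

0.000434


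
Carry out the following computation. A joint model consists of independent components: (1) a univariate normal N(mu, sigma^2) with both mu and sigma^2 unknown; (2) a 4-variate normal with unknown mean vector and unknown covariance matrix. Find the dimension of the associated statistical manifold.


The dimension of a statistical manifold equals the number of free
(independent) real parameters of the model. For a product of independent
blocks the parameter counts add.
- normal (mu, sigma^2): 2.
- 4-variate normal: 4 (mean) + 4*5/2 = 10 (symmetric covariance) = 14.
Total = 2 + 14 = 16.
Dimension = 16

16


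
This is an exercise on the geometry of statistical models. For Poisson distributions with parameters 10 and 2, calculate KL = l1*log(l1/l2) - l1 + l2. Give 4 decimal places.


KL divergence for Poisson:
KL = l1*log(l1/l2) - l1 + l2.
l1 = 10, l2 = 2.
log(10/2) = 1.609438.
l1*log(l1/l2) = 10 * 1.609438 = 16.094379.
KL = 16.094379 - 10 + 2 = 8.0944

8.0944


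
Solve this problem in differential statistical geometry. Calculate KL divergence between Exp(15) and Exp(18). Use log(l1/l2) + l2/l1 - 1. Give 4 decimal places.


KL divergence for exponential family:
KL = log(l1/l2) + l2/l1 - 1.
log(15/18) = -0.182322.
18/15 = 1.2.
KL = -0.182322 + 1.2 - 1 = 0.0177

0.0177


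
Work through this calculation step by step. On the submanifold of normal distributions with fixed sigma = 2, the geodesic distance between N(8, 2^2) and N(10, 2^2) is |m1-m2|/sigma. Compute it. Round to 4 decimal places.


On the fixed-variance normal subfamily, geodesic distance = |m1-m2|/sigma.
|8 - 10| = 2.
sigma = 2.
d = 2/2 = 1.0000

1.0000


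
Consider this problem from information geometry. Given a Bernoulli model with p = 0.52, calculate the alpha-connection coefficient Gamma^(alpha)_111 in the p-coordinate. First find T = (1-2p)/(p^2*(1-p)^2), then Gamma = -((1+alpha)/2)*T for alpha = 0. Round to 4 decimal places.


Skewness (Amari-Chentsov) tensor: T = (1-2p)/(p^2*(1-p)^2).
p = 0.52, 1-2p = -0.04, p^2 = 0.2704, (1-p)^2 = 0.2304.
T = -0.04/(0.2704 * 0.2304) = -0.642053.
In the p-coordinate, Gamma^(alpha) = Gamma^(0) - (alpha/2)*T with Gamma^(0) = (1/2)*g'(p) = -T/2,
so Gamma^(alpha) = -((1+alpha)/2)*T.
alpha = 0, -(1+alpha)/2 = -0.5.
Gamma = -0.5 * -0.642053 = 0.3210

0.3210


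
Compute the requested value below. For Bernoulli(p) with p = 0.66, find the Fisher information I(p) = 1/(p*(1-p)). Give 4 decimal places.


For Bernoulli(p), Fisher information is I(p) = 1/(p*(1-p)).
p = 0.66, 1-p = 0.34.
p*(1-p) = 0.2244.
I(p) = 1/0.2244 = 4.4563

4.4563


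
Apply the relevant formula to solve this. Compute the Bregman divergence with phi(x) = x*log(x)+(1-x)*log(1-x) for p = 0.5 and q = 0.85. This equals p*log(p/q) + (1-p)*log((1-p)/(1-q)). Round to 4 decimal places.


Bregman divergence with negative entropy generator:
D = p*log(p/q) + (1-p)*log((1-p)/(1-q)).
p = 0.5, q = 0.85.
p*log(p/q) = 0.5*log(0.5/0.85) = -0.265314.
(1-p)*log((1-p)/(1-q)) = 0.5*log(0.5/0.15) = 0.601986.
D = -0.265314 + 0.601986 = 0.3367

0.3367


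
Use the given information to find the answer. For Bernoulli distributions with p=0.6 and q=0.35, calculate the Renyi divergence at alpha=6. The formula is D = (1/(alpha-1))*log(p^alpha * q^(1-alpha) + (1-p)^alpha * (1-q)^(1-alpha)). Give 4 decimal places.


Renyi divergence of order alpha between Bernoulli distributions:
D = (1/(alpha-1))*log(p^alpha * q^(1-alpha) + (1-p)^alpha * (1-q)^(1-alpha)).
alpha = 6, p = 0.6, q = 0.35.
p^alpha * q^(1-alpha) = 0.6^6 * 0.35^-5 = 8.883156.
(1-p)^alpha * (1-q)^(1-alpha) = 0.4^6 * 0.65^-5 = 0.035302.
sum = 8.883156 + 0.035302 = 8.918457.
D = (1/5)*log(8.918457) = 0.4376

0.4376


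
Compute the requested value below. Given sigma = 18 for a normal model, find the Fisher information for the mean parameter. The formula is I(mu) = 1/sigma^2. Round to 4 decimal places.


The Fisher information for the mean of a normal distribution is I(mu) = 1/sigma^2.
sigma = 18, so sigma^2 = 324.
I(mu) = 1/324 = 0.0031

0.0031


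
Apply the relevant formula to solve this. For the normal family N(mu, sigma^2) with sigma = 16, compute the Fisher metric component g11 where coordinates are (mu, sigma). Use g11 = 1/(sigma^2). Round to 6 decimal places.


For the 2-parameter normal family, the Fisher metric has:
  g11 = 1/sigma^2, g22 = 2/sigma^2.
sigma = 16, sigma^2 = 256.
g11 = 0.003906

0.003906


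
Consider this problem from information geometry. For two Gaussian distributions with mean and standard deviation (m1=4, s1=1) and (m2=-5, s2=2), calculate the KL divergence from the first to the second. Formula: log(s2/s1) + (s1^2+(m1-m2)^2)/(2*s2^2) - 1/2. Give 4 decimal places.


KL divergence between normal distributions:
KL = log(s2/s1) + (s1^2 + (m1-m2)^2)/(2*s2^2) - 1/2.
log(2/1) = 0.693147.
(1^2 + (4--5)^2)/(2*2^2) = (1 + 81)/8 = 10.25.
KL = 0.693147 + 10.25 - 0.5 = 10.4431

10.4431


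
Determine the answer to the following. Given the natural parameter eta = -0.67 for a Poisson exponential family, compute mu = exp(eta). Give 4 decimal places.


Expectation parameter for Poisson exponential family:
mu = exp(eta).
eta = -0.67.
mu = exp(-0.67) = 0.5117

0.5117


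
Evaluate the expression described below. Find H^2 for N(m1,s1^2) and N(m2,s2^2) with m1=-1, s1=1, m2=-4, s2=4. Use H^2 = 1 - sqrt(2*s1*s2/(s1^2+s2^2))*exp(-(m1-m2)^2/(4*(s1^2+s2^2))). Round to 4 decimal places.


Squared Hellinger distance for Gaussians:
H^2 = 1 - sqrt(2*s1*s2/(s1^2+s2^2)) * exp(-(m1-m2)^2/(4*(s1^2+s2^2))).
s1^2 = 1, s2^2 = 16, s1^2+s2^2 = 17.
sqrt(2*1*4/(17)) = 0.685994.
(m1-m2)^2 = (3)^2 = 9.
exp(-9/(4*17)) = exp(-0.132353) = 0.876032.
H^2 = 1 - 0.685994*0.876032 = 0.3990

0.3990


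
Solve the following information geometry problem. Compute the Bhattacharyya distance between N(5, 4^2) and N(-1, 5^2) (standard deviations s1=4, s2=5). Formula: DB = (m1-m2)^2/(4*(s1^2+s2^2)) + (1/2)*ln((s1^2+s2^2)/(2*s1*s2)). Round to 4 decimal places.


Bhattacharyya distance between two Gaussians:
DB = (m1-m2)^2/(4*(s1^2+s2^2)) + (1/2)*ln((s1^2+s2^2)/(2*s1*s2)).
(m1-m2)^2 = (6)^2 = 36.
s1^2+s2^2 = 16 + 25 = 41.
term1 = 36/164 = 0.219512.
term2 = 0.5*ln(41/40.0) = 0.012346.
DB = 0.219512 + 0.012346 = 0.2319

0.2319


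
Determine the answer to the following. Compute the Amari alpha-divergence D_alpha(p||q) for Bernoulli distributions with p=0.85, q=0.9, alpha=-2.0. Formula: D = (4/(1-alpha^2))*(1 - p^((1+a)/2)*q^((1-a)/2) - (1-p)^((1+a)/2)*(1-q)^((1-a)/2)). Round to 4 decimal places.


Amari alpha-divergence:
D = (4/(1-alpha^2))*(1 - p^((1+a)/2)*q^((1-a)/2) - (1-p)^((1+a)/2)*(1-q)^((1-a)/2)).
alpha = -2.0, p = 0.85, q = 0.9.
e1 = (1+alpha)/2 = -0.5, e2 = (1-alpha)/2 = 1.5.
t1 = p^e1 * q^e2 = 0.85^-0.5 * 0.9^1.5 = 0.926092.
t2 = (1-p)^e1 * (1-q)^e2 = 0.15^-0.5 * 0.1^1.5 = 0.08165.
4/(1-alpha^2) = -1.333333.
D = -1.333333*(1 - 0.926092 - 0.08165) = 0.0103

0.0103


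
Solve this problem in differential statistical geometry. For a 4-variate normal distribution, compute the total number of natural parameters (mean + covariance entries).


Exponential family dimension calculation:
For 4-dim MVN: mean has 4 params, covariance has 4*5/2 = 10 unique entries.
Total dim = 4 + 10 = 14.

14


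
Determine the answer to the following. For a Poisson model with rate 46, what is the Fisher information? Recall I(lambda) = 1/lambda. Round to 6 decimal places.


Fisher information for Poisson: I(lambda) = 1/lambda.
lambda = 46.
I(lambda) = 1/46 = 0.021739

0.021739


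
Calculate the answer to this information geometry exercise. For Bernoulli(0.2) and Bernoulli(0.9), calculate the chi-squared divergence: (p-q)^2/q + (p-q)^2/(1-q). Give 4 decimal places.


Chi-squared divergence between Bernoulli distributions:
chi^2 = (p-q)^2/q + (p-q)^2/(1-q).
p = 0.2, q = 0.9, p-q = -0.7.
(p-q)^2 = 0.49.
term1 = 0.49/0.9 = 0.544444.
term2 = 0.49/0.1 = 4.9.
chi^2 = 0.544444 + 4.9 = 5.4444

5.4444


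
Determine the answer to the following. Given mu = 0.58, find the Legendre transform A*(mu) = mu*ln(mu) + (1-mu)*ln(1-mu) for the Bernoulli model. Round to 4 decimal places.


Legendre transform for Bernoulli:
A*(mu) = mu*log(mu) + (1-mu)*log(1-mu).
mu = 0.58, 1-mu = 0.42.
mu*log(mu) = 0.58*log(0.58) = -0.315942.
(1-mu)*log(1-mu) = 0.42*log(0.42) = -0.36435.
A* = -0.315942 + -0.36435 = -0.6803

-0.6803


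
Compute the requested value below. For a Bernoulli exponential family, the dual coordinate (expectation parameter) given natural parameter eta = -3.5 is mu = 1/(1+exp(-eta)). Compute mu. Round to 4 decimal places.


Dual coordinate (expectation parameter) for Bernoulli:
mu = 1/(1+exp(-eta)).
eta = -3.5.
exp(-eta) = exp(3.5) = 33.115452.
mu = 1/(1+33.115452) = 0.0293

0.0293
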